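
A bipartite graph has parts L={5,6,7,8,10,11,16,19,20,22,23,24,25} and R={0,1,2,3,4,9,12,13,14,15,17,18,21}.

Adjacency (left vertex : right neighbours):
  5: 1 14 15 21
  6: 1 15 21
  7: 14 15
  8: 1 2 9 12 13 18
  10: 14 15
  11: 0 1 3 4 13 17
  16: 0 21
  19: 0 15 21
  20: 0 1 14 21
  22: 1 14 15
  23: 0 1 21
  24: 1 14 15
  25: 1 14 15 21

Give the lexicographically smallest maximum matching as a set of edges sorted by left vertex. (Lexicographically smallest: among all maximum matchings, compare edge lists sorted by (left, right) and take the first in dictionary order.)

|M| = 7 (so the lex-smallest maximum matching has 7 edges)
process left vertices in ascending order; for each, take the smallest-labelled available neighbour that still permits 7 edges overall, or leave it unmatched if none does
lex-smallest matching: {5-1, 6-15, 7-14, 8-2, 11-3, 16-0, 19-21}

Lex-smallest maximum matching: {(5,1), (6,15), (7,14), (8,2), (11,3), (16,0), (19,21)}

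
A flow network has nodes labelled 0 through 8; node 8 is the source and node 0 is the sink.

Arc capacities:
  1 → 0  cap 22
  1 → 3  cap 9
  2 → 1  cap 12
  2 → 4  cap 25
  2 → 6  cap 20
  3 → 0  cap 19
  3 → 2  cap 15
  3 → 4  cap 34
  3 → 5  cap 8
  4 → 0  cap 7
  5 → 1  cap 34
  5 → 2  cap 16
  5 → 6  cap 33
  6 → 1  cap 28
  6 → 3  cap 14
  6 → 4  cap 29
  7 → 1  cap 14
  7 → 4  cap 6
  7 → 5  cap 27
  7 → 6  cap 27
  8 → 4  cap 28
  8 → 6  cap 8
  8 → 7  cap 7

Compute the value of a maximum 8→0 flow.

augment #1: 8→4→0 bottleneck 7, total now 7
augment #2: 8→6→1→0 bottleneck 8, total now 15
augment #3: 8→7→1→0 bottleneck 7, total now 22

Maximum flow value: 22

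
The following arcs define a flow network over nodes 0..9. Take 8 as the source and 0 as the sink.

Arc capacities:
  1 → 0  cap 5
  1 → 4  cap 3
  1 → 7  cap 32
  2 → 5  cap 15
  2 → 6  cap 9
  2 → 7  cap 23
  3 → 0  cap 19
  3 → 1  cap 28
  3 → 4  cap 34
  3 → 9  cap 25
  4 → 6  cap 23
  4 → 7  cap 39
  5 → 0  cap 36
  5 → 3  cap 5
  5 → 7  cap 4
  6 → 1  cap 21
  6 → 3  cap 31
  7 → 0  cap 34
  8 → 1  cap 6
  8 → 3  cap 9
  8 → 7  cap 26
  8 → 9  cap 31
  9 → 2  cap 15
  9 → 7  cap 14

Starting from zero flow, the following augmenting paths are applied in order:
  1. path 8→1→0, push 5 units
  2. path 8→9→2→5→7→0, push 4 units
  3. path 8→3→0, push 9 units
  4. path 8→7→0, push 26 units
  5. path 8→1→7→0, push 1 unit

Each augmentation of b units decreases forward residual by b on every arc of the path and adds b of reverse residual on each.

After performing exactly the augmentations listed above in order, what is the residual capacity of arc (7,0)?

after path 1 (8→1→0, push 5): res(7,0)=34
after path 2 (8→9→2→5→7→0, push 4): res(7,0)=30
after path 3 (8→3→0, push 9): res(7,0)=30
after path 4 (8→7→0, push 26): res(7,0)=4
after path 5 (8→1→7→0, push 1): res(7,0)=3

Residual capacity of (7,0): 3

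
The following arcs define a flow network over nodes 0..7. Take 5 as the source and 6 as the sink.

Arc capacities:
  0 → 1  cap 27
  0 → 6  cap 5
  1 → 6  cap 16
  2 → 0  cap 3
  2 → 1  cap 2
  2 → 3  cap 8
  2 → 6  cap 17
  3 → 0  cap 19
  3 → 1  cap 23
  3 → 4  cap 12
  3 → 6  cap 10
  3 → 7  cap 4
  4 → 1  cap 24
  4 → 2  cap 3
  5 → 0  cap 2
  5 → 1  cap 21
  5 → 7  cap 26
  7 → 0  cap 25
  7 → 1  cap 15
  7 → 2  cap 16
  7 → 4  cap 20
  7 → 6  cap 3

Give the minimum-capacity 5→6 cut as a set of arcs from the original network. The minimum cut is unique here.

Min-cut arcs: {(0,6), (1,6), (4,2), (7,2), (7,6)} (total capacity 43)

augment #1: 5→0→6 push 2
augment #2: 5→1→6 push 16
augment #3: 5→7→6 push 3
augment #4: 5→7→0→6 push 3
augment #5: 5→7→2→6 push 16
augment #6: 5→7→4→2→6 push 1
augment #7: 5→7→4→2→3→6 push 2
max flow = 43; residual-reachable set from 5 gives S-side
cut edges (S→T): {(0,6), (1,6), (4,2), (7,2), (7,6)} total cap 43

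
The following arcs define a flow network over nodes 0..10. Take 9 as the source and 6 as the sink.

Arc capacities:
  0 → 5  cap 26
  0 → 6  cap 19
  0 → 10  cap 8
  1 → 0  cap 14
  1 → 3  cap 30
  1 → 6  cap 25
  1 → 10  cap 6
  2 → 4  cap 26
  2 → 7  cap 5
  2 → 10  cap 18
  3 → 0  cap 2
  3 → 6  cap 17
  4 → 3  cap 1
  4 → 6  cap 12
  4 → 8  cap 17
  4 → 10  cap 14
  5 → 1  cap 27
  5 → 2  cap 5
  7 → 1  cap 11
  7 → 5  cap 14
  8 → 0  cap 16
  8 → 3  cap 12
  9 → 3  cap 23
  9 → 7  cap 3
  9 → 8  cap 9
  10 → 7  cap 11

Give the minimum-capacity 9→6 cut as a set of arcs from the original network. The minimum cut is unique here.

augment #1: 9→3→6 push 17
augment #2: 9→3→0→6 push 2
augment #3: 9→7→1→6 push 3
augment #4: 9→8→0→6 push 9
max flow = 31; residual-reachable set from 9 gives S-side
cut edges (S→T): {(3,0), (3,6), (9,7), (9,8)} total cap 31

Min-cut arcs: {(3,0), (3,6), (9,7), (9,8)} (total capacity 31)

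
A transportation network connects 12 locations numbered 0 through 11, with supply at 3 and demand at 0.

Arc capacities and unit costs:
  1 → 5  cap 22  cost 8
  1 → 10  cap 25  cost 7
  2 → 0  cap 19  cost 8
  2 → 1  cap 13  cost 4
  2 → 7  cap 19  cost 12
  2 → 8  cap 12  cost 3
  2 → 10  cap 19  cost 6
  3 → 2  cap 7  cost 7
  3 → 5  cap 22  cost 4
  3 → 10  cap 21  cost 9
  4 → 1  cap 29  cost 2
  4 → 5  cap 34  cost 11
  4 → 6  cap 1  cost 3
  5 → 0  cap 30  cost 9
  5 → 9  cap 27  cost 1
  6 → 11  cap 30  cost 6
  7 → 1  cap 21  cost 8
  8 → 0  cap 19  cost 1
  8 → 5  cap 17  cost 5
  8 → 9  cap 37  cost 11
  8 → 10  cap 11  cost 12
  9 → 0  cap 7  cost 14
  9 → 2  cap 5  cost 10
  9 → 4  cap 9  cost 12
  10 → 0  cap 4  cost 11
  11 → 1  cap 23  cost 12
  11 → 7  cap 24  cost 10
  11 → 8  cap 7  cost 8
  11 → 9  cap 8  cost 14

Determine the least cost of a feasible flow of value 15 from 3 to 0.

shortest-cost path #1: 3→2→8→0 push 7 @ unit cost 11 (adds 77)
shortest-cost path #2: 3→5→0 push 8 @ unit cost 13 (adds 104)
total cost = 181

Minimum cost for 15 units: 181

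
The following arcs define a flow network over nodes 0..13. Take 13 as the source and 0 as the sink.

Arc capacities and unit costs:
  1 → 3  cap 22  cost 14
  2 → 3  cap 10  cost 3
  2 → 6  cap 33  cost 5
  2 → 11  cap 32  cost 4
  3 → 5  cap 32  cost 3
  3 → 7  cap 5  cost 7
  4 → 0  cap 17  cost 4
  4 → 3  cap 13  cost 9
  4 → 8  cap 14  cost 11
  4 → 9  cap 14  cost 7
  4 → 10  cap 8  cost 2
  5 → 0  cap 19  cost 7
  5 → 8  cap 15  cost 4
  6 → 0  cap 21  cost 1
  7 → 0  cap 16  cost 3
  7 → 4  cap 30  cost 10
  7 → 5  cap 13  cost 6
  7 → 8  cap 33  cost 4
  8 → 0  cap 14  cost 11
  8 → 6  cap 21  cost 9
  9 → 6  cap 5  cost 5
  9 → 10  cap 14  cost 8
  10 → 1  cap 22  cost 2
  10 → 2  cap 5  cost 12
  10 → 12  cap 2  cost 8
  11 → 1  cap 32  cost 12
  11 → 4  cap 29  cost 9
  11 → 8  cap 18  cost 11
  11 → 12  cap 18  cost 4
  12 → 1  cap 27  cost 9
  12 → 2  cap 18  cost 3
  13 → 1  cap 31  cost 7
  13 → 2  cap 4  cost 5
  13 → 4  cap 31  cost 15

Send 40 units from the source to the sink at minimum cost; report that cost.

shortest-cost path #1: 13→2→6→0 push 4 @ unit cost 11 (adds 44)
shortest-cost path #2: 13→4→0 push 17 @ unit cost 19 (adds 323)
shortest-cost path #3: 13→4→9→6→0 push 5 @ unit cost 28 (adds 140)
shortest-cost path #4: 13→1→3→5→0 push 14 @ unit cost 31 (adds 434)
total cost = 941

Minimum cost for 40 units: 941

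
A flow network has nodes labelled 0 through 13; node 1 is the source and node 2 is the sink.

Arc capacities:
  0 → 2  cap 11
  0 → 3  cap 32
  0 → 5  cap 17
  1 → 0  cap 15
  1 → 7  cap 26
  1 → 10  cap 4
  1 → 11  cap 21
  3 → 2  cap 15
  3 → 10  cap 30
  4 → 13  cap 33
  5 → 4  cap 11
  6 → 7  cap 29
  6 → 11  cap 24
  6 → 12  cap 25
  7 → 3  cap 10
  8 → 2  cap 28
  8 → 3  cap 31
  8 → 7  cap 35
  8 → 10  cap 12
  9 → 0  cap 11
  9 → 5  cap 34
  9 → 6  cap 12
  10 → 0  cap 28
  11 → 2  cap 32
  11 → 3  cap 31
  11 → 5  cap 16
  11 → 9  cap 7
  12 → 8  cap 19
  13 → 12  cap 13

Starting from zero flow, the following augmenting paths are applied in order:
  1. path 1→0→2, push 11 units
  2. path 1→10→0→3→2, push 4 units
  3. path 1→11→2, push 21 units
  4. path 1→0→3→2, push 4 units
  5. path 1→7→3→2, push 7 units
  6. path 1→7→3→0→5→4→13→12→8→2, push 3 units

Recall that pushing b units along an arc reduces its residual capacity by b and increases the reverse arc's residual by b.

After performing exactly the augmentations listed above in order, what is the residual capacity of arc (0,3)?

Residual capacity of (0,3): 27

after path 1 (1→0→2, push 11): res(0,3)=32
after path 2 (1→10→0→3→2, push 4): res(0,3)=28
after path 3 (1→11→2, push 21): res(0,3)=28
after path 4 (1→0→3→2, push 4): res(0,3)=24
after path 5 (1→7→3→2, push 7): res(0,3)=24
after path 6 (1→7→3→0→5→4→13→12→8→2, push 3): res(0,3)=27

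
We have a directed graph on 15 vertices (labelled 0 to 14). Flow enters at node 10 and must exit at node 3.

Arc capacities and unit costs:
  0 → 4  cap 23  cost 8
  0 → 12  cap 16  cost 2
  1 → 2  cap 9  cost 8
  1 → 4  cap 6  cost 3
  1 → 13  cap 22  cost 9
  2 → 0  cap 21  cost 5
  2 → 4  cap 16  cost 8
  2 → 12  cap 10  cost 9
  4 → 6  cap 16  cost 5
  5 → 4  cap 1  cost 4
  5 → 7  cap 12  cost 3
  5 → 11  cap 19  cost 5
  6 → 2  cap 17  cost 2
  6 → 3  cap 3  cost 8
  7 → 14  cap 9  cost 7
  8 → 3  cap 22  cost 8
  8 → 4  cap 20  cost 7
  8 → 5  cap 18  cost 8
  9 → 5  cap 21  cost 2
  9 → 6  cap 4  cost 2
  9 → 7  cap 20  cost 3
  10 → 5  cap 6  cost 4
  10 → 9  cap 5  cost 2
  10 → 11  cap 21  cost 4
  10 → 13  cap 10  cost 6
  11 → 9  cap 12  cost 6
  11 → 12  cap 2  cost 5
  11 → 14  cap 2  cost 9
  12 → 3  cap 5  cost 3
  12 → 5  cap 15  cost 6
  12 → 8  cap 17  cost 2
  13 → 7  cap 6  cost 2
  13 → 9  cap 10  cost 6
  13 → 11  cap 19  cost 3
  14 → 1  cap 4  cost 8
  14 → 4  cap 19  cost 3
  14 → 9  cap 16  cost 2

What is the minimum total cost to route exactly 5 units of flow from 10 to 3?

shortest-cost path #1: 10→11→12→3 push 2 @ unit cost 12 (adds 24)
shortest-cost path #2: 10→9→6→3 push 3 @ unit cost 12 (adds 36)
total cost = 60

Minimum cost for 5 units: 60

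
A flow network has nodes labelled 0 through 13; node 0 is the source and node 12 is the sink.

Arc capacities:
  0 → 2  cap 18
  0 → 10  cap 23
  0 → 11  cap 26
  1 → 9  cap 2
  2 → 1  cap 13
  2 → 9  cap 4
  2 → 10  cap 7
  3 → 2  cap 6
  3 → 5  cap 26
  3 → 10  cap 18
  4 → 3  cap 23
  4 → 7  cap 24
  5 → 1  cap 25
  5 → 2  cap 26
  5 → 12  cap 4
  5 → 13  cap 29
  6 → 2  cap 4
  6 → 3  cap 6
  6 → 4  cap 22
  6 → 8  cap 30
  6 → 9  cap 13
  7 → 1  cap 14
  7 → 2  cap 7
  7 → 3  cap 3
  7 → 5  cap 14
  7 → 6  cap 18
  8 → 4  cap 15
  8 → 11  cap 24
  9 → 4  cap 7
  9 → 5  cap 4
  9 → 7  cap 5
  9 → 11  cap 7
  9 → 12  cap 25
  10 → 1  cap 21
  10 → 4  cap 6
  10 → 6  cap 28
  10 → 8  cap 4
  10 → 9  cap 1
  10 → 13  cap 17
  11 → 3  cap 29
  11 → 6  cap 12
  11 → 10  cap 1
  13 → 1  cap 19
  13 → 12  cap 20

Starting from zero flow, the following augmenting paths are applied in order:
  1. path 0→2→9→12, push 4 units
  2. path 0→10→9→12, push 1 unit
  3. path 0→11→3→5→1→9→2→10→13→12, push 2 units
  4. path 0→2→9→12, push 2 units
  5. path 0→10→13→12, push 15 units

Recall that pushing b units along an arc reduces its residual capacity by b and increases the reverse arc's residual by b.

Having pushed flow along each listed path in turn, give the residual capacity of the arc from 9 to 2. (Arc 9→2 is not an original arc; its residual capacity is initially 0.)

after path 1 (0→2→9→12, push 4): res(9,2)=4
after path 2 (0→10→9→12, push 1): res(9,2)=4
after path 3 (0→11→3→5→1→9→2→10→13→12, push 2): res(9,2)=2
after path 4 (0→2→9→12, push 2): res(9,2)=4
after path 5 (0→10→13→12, push 15): res(9,2)=4

Residual capacity of (9,2): 4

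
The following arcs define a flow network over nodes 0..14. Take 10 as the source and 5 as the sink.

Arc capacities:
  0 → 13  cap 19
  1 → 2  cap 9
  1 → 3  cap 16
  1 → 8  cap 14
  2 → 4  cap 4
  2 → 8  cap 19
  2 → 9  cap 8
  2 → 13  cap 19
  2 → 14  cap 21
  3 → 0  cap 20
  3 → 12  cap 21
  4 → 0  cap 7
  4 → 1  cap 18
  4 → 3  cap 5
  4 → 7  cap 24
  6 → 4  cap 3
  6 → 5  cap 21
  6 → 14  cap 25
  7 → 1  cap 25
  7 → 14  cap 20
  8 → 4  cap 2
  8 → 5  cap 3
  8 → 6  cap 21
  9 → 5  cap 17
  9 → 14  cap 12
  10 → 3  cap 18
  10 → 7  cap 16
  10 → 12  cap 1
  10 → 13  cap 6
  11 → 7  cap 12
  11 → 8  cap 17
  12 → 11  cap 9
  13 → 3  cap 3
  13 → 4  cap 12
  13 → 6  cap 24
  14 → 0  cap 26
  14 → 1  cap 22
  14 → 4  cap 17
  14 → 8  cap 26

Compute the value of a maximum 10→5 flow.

augment #1: 10→13→6→5 bottleneck 6, total now 6
augment #2: 10→7→1→8→5 bottleneck 3, total now 9
augment #3: 10→3→0→13→6→5 bottleneck 15, total now 24
augment #4: 10→7→1→2→9→5 bottleneck 8, total now 32

Maximum flow value: 32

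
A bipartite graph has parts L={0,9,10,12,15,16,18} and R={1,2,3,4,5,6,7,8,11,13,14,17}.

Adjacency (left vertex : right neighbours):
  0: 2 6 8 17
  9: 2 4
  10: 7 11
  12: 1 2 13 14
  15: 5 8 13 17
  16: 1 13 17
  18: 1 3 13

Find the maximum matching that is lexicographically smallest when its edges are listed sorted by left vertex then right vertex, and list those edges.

Lex-smallest maximum matching: {(0,2), (9,4), (10,7), (12,1), (15,5), (16,13), (18,3)}

|M| = 7 (so the lex-smallest maximum matching has 7 edges)
process left vertices in ascending order; for each, take the smallest-labelled available neighbour that still permits 7 edges overall, or leave it unmatched if none does
lex-smallest matching: {0-2, 9-4, 10-7, 12-1, 15-5, 16-13, 18-3}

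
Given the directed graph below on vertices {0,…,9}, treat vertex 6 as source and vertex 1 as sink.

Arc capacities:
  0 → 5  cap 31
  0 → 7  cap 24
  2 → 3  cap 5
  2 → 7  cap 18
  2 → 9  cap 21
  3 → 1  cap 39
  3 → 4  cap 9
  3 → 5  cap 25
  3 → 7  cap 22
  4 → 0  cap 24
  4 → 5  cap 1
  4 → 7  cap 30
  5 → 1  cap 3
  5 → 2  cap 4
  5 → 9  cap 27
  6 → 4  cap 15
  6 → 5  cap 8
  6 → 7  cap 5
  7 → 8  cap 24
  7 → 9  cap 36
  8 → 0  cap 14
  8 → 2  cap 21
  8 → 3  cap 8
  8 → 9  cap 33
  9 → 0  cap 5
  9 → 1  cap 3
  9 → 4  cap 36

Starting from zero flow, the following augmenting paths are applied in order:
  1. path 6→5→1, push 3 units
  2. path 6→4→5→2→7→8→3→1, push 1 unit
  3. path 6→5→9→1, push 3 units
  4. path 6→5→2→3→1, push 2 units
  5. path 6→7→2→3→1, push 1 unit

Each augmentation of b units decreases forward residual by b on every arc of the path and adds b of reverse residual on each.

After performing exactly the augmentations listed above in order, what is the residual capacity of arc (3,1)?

after path 1 (6→5→1, push 3): res(3,1)=39
after path 2 (6→4→5→2→7→8→3→1, push 1): res(3,1)=38
after path 3 (6→5→9→1, push 3): res(3,1)=38
after path 4 (6→5→2→3→1, push 2): res(3,1)=36
after path 5 (6→7→2→3→1, push 1): res(3,1)=35

Residual capacity of (3,1): 35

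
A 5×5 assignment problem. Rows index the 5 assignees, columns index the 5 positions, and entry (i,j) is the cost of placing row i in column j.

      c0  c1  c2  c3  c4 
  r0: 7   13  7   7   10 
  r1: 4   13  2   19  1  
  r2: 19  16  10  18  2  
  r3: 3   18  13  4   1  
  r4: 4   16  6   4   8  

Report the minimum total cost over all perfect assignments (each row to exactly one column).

optimal assignment: row0→col1 (cost 13), row1→col2 (cost 2), row2→col4 (cost 2), row3→col0 (cost 3), row4→col3 (cost 4)
total = 13 + 2 + 2 + 3 + 4 = 24

Minimum assignment cost: 24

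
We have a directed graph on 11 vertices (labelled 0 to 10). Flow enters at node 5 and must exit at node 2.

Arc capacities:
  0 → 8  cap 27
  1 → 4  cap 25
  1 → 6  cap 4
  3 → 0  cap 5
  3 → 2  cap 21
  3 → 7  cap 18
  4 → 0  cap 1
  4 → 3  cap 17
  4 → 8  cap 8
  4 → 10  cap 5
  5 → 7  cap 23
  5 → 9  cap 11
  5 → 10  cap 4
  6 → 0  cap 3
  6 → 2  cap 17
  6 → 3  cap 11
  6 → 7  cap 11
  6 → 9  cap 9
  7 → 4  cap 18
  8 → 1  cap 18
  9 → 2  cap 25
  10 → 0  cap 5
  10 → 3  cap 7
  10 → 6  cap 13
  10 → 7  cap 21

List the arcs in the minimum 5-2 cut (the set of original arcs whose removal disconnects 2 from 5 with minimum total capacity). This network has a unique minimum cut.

Min-cut arcs: {(5,9), (5,10), (7,4)} (total capacity 33)

augment #1: 5→9→2 push 11
augment #2: 5→10→3→2 push 4
augment #3: 5→7→4→3→2 push 17
augment #4: 5→7→4→10→6→2 push 1
max flow = 33; residual-reachable set from 5 gives S-side
cut edges (S→T): {(5,9), (5,10), (7,4)} total cap 33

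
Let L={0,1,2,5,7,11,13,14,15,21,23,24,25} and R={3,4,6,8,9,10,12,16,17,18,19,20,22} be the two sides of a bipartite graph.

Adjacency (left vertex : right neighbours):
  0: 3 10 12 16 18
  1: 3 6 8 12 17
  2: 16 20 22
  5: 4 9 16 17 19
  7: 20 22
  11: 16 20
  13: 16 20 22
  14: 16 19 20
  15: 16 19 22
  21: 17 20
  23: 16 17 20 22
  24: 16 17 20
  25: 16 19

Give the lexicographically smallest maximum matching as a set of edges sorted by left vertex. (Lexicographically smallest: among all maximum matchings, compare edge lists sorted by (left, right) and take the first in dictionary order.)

Lex-smallest maximum matching: {(0,3), (1,6), (2,16), (5,4), (7,20), (13,22), (14,19), (21,17)}

|M| = 8 (so the lex-smallest maximum matching has 8 edges)
process left vertices in ascending order; for each, take the smallest-labelled available neighbour that still permits 8 edges overall, or leave it unmatched if none does
lex-smallest matching: {0-3, 1-6, 2-16, 5-4, 7-20, 13-22, 14-19, 21-17}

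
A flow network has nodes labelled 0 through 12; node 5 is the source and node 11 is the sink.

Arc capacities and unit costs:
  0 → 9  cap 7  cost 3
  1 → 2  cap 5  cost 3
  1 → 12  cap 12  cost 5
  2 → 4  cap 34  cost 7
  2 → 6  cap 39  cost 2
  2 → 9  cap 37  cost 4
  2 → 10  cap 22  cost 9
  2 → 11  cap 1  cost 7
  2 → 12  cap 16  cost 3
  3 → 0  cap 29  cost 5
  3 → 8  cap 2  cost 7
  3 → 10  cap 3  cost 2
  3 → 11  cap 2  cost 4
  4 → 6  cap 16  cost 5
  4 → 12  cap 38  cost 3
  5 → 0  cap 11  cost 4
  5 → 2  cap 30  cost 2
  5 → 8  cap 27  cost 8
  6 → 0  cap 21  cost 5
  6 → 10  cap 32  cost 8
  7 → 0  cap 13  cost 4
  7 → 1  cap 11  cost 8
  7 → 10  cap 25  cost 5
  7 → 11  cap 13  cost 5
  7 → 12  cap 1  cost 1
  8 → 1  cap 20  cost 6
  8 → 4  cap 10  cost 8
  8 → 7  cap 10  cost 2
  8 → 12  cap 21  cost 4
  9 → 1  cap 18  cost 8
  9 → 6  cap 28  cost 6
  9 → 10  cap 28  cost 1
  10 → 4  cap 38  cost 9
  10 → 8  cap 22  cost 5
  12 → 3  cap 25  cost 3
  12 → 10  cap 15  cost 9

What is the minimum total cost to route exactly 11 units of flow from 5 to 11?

shortest-cost path #1: 5→2→11 push 1 @ unit cost 9 (adds 9)
shortest-cost path #2: 5→2→12→3→11 push 2 @ unit cost 12 (adds 24)
shortest-cost path #3: 5→8→7→11 push 8 @ unit cost 15 (adds 120)
total cost = 153

Minimum cost for 11 units: 153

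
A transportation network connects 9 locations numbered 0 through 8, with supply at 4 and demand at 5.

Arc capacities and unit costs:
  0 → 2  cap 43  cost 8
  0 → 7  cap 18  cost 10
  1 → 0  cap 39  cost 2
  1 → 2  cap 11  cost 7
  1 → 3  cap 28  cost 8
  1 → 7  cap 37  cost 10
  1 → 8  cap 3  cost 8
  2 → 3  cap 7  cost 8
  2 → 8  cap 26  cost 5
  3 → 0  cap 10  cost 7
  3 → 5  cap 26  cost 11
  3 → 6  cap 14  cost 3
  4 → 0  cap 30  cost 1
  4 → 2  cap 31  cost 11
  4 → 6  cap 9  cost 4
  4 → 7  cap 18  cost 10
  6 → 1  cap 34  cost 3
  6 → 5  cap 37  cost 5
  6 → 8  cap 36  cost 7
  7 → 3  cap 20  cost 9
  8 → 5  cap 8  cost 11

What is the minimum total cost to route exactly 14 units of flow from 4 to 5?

shortest-cost path #1: 4→6→5 push 9 @ unit cost 9 (adds 81)
shortest-cost path #2: 4→0→2→3→6→5 push 5 @ unit cost 25 (adds 125)
total cost = 206

Minimum cost for 14 units: 206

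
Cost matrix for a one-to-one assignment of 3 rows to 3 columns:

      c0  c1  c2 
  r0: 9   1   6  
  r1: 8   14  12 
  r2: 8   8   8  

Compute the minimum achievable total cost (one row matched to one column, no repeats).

Minimum assignment cost: 17

optimal assignment: row0→col1 (cost 1), row1→col0 (cost 8), row2→col2 (cost 8)
total = 1 + 8 + 8 = 17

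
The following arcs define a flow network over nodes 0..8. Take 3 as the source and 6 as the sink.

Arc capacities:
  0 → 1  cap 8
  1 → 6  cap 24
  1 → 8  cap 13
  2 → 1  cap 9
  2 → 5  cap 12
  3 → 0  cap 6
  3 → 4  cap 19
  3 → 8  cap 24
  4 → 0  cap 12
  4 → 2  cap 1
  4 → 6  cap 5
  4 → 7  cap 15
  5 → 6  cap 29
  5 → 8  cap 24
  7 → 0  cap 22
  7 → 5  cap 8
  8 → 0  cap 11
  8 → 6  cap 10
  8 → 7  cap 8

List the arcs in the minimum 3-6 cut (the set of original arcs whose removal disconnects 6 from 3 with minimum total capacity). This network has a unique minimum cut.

augment #1: 3→4→6 push 5
augment #2: 3→8→6 push 10
augment #3: 3→0→1→6 push 6
augment #4: 3→4→0→1→6 push 2
augment #5: 3→4→2→1→6 push 1
augment #6: 3→4→7→5→6 push 8
max flow = 32; residual-reachable set from 3 gives S-side
cut edges (S→T): {(0,1), (4,2), (4,6), (7,5), (8,6)} total cap 32

Min-cut arcs: {(0,1), (4,2), (4,6), (7,5), (8,6)} (total capacity 32)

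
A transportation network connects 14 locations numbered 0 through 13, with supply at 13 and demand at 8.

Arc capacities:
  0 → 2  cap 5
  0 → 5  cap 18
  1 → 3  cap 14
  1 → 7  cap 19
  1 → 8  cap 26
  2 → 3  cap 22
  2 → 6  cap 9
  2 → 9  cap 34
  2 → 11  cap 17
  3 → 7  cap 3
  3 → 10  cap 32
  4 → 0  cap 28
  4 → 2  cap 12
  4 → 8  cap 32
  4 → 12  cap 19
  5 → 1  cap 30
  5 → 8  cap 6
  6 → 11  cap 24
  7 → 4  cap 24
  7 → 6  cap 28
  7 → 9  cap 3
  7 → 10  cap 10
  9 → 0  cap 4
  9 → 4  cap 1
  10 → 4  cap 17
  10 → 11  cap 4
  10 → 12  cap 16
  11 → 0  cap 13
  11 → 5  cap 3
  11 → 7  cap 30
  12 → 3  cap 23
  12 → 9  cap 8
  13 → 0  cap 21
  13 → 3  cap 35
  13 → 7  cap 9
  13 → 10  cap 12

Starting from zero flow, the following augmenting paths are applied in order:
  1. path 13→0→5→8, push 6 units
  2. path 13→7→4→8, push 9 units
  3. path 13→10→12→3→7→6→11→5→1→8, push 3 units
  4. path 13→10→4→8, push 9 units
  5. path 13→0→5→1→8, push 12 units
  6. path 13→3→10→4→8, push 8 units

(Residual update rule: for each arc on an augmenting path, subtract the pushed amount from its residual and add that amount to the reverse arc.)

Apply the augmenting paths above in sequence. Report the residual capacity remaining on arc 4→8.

Residual capacity of (4,8): 6

after path 1 (13→0→5→8, push 6): res(4,8)=32
after path 2 (13→7→4→8, push 9): res(4,8)=23
after path 3 (13→10→12→3→7→6→11→5→1→8, push 3): res(4,8)=23
after path 4 (13→10→4→8, push 9): res(4,8)=14
after path 5 (13→0→5→1→8, push 12): res(4,8)=14
after path 6 (13→3→10→4→8, push 8): res(4,8)=6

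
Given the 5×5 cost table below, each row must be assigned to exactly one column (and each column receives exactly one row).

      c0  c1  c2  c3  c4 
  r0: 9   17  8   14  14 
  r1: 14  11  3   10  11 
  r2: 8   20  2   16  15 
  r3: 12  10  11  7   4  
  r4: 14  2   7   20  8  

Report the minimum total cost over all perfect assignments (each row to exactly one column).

Minimum assignment cost: 27

optimal assignment: row0→col0 (cost 9), row1→col3 (cost 10), row2→col2 (cost 2), row3→col4 (cost 4), row4→col1 (cost 2)
total = 9 + 10 + 2 + 4 + 2 = 27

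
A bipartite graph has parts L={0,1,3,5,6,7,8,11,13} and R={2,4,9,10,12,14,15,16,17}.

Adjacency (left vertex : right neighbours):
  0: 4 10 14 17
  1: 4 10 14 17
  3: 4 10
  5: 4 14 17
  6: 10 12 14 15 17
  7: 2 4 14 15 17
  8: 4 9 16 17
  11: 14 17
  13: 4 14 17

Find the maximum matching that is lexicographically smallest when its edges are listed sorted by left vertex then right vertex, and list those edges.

|M| = 7 (so the lex-smallest maximum matching has 7 edges)
process left vertices in ascending order; for each, take the smallest-labelled available neighbour that still permits 7 edges overall, or leave it unmatched if none does
lex-smallest matching: {0-4, 1-10, 5-14, 6-12, 7-2, 8-9, 11-17}

Lex-smallest maximum matching: {(0,4), (1,10), (5,14), (6,12), (7,2), (8,9), (11,17)}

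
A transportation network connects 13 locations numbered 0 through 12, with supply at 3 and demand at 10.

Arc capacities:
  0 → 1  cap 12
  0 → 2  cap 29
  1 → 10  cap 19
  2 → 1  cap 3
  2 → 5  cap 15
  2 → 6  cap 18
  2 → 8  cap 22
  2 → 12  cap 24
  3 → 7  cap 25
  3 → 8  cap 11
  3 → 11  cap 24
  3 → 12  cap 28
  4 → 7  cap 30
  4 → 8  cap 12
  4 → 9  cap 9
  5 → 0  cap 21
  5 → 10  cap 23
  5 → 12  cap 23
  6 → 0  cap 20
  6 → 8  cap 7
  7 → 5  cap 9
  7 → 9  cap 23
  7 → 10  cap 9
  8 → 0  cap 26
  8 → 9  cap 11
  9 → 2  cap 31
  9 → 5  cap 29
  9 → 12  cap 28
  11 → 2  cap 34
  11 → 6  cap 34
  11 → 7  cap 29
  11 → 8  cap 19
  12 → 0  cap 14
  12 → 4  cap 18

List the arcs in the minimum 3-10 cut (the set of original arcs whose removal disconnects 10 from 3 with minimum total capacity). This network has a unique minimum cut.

Min-cut arcs: {(0,1), (2,1), (5,10), (7,10)} (total capacity 47)

augment #1: 3→7→10 push 9
augment #2: 3→7→5→10 push 9
augment #3: 3→7→9→5→10 push 7
augment #4: 3→8→0→1→10 push 11
augment #5: 3→11→2→1→10 push 3
augment #6: 3→11→2→5→10 push 7
augment #7: 3→12→0→1→10 push 1
max flow = 47; residual-reachable set from 3 gives S-side
cut edges (S→T): {(0,1), (2,1), (5,10), (7,10)} total cap 47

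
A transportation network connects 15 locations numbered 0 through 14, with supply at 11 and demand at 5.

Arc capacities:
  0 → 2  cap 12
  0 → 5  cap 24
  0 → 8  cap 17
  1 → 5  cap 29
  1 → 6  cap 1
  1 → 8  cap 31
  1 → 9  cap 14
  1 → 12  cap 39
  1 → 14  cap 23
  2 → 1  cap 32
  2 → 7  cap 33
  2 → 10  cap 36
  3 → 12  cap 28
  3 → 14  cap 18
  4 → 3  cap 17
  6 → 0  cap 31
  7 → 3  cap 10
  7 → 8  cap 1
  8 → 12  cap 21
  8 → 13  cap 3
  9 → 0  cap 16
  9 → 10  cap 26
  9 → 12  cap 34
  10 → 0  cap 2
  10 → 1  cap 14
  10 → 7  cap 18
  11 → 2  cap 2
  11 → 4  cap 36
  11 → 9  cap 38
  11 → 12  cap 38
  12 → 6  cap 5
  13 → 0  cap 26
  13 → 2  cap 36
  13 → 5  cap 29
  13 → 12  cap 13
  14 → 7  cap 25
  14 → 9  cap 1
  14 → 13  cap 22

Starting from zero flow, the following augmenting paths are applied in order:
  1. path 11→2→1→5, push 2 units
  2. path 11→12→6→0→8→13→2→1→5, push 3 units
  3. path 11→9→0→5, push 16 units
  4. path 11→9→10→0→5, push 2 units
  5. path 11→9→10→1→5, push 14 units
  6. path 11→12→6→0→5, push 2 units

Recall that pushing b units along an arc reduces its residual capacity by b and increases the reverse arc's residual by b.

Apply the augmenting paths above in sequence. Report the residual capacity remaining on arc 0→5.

after path 1 (11→2→1→5, push 2): res(0,5)=24
after path 2 (11→12→6→0→8→13→2→1→5, push 3): res(0,5)=24
after path 3 (11→9→0→5, push 16): res(0,5)=8
after path 4 (11→9→10→0→5, push 2): res(0,5)=6
after path 5 (11→9→10→1→5, push 14): res(0,5)=6
after path 6 (11→12→6→0→5, push 2): res(0,5)=4

Residual capacity of (0,5): 4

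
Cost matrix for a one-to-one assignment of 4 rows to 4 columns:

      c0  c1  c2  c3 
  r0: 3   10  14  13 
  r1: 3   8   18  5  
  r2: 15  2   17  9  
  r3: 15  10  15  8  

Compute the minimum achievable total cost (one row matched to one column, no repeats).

Minimum assignment cost: 25

optimal assignment: row0→col0 (cost 3), row1→col3 (cost 5), row2→col1 (cost 2), row3→col2 (cost 15)
total = 3 + 5 + 2 + 15 = 25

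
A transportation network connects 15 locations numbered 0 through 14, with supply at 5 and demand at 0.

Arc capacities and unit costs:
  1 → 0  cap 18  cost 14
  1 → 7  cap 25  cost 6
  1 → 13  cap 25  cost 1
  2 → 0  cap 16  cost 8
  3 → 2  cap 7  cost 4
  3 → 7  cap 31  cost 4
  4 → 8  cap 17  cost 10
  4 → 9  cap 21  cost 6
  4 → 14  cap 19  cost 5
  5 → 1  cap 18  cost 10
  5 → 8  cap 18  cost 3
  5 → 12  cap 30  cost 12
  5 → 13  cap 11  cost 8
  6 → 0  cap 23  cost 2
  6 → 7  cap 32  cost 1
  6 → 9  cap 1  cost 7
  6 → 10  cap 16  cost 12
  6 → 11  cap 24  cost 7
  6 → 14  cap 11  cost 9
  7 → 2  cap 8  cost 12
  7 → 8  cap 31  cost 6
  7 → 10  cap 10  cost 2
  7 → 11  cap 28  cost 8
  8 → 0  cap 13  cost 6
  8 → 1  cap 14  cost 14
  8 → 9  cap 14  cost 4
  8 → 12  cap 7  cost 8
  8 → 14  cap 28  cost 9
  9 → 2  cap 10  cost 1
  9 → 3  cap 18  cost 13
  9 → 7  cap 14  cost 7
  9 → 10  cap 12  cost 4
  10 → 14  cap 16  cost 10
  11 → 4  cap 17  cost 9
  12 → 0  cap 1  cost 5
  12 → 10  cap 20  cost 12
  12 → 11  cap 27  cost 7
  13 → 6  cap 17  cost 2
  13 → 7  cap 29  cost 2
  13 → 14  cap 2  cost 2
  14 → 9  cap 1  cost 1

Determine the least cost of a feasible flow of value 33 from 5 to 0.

Minimum cost for 33 units: 387

shortest-cost path #1: 5→8→0 push 13 @ unit cost 9 (adds 117)
shortest-cost path #2: 5→13→6→0 push 11 @ unit cost 12 (adds 132)
shortest-cost path #3: 5→1→13→6→0 push 6 @ unit cost 15 (adds 90)
shortest-cost path #4: 5→8→12→0 push 1 @ unit cost 16 (adds 16)
shortest-cost path #5: 5→8→9→2→0 push 2 @ unit cost 16 (adds 32)
total cost = 387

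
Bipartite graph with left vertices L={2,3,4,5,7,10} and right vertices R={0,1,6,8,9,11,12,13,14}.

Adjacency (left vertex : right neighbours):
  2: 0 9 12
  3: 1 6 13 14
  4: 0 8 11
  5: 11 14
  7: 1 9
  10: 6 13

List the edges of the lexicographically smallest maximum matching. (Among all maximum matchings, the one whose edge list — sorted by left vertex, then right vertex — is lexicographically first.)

|M| = 6 (so the lex-smallest maximum matching has 6 edges)
process left vertices in ascending order; for each, take the smallest-labelled available neighbour that still permits 6 edges overall, or leave it unmatched if none does
lex-smallest matching: {2-0, 3-1, 4-8, 5-11, 7-9, 10-6}

Lex-smallest maximum matching: {(2,0), (3,1), (4,8), (5,11), (7,9), (10,6)}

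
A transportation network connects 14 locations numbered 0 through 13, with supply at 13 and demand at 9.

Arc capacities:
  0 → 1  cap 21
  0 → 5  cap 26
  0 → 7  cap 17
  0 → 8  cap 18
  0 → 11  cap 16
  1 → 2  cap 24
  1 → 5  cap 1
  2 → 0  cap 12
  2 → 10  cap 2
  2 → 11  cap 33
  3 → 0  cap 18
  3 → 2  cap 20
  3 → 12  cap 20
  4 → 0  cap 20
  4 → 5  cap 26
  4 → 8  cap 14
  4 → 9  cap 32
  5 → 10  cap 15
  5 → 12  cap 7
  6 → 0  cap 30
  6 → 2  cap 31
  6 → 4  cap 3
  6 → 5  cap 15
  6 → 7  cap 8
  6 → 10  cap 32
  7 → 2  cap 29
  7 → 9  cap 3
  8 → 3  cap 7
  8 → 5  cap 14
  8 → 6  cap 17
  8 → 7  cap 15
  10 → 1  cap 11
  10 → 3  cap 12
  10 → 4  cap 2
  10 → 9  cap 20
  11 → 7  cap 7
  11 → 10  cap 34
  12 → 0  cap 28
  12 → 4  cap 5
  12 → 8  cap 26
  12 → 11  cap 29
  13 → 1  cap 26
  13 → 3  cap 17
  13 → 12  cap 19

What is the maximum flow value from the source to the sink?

augment #1: 13→12→4→9 bottleneck 5, total now 5
augment #2: 13→1→2→10→9 bottleneck 2, total now 7
augment #3: 13→1→5→10→9 bottleneck 1, total now 8
augment #4: 13→3→0→7→9 bottleneck 3, total now 11
augment #5: 13→12→11→10→9 bottleneck 14, total now 25
augment #6: 13→1→2→11→10→9 bottleneck 3, total now 28
augment #7: 13→1→2→11→10→4→9 bottleneck 2, total now 30
augment #8: 13→3→0→8→6→4→9 bottleneck 3, total now 33

Maximum flow value: 33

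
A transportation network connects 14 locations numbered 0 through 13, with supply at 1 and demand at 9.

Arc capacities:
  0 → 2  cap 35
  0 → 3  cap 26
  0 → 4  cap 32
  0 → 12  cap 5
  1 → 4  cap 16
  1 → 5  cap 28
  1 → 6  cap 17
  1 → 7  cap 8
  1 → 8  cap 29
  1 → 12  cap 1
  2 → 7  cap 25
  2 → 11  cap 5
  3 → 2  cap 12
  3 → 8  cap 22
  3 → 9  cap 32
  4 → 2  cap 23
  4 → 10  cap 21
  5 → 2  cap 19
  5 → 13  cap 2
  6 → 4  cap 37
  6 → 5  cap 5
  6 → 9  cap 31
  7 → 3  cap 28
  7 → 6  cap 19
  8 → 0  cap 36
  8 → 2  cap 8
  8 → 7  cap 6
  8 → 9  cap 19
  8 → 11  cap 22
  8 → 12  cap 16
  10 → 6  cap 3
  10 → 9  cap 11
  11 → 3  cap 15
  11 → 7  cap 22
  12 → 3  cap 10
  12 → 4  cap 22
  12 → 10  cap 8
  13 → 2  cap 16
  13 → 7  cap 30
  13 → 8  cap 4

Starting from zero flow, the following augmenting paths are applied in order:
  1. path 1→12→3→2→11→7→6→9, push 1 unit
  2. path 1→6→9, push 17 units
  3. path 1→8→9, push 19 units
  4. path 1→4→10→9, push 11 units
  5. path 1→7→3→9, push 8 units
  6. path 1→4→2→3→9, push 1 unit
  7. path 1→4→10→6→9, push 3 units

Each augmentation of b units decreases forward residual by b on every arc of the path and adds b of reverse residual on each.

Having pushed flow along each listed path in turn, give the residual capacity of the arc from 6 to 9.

Residual capacity of (6,9): 10

after path 1 (1→12→3→2→11→7→6→9, push 1): res(6,9)=30
after path 2 (1→6→9, push 17): res(6,9)=13
after path 3 (1→8→9, push 19): res(6,9)=13
after path 4 (1→4→10→9, push 11): res(6,9)=13
after path 5 (1→7→3→9, push 8): res(6,9)=13
after path 6 (1→4→2→3→9, push 1): res(6,9)=13
after path 7 (1→4→10→6→9, push 3): res(6,9)=10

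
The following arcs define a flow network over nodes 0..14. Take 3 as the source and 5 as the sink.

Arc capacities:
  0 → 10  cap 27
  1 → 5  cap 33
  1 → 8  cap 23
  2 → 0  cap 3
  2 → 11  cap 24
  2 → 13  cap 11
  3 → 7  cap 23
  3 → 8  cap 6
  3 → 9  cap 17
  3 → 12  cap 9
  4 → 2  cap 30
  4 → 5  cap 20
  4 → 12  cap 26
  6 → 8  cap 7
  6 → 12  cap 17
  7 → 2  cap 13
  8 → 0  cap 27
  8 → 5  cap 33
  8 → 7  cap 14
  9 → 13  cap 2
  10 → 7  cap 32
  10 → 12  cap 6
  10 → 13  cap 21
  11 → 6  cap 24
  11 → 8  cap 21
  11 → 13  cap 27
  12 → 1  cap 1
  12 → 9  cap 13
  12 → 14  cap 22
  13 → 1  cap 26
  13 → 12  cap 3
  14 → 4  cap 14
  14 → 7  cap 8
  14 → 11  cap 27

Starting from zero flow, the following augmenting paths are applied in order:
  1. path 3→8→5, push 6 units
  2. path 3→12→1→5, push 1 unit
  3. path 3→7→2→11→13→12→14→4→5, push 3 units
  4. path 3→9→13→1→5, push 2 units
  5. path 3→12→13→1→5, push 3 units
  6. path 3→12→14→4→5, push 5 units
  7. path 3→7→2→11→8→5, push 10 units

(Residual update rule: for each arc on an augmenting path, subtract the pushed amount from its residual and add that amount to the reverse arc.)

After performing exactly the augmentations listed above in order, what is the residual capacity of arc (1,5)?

Residual capacity of (1,5): 27

after path 1 (3→8→5, push 6): res(1,5)=33
after path 2 (3→12→1→5, push 1): res(1,5)=32
after path 3 (3→7→2→11→13→12→14→4→5, push 3): res(1,5)=32
after path 4 (3→9→13→1→5, push 2): res(1,5)=30
after path 5 (3→12→13→1→5, push 3): res(1,5)=27
after path 6 (3→12→14→4→5, push 5): res(1,5)=27
after path 7 (3→7→2→11→8→5, push 10): res(1,5)=27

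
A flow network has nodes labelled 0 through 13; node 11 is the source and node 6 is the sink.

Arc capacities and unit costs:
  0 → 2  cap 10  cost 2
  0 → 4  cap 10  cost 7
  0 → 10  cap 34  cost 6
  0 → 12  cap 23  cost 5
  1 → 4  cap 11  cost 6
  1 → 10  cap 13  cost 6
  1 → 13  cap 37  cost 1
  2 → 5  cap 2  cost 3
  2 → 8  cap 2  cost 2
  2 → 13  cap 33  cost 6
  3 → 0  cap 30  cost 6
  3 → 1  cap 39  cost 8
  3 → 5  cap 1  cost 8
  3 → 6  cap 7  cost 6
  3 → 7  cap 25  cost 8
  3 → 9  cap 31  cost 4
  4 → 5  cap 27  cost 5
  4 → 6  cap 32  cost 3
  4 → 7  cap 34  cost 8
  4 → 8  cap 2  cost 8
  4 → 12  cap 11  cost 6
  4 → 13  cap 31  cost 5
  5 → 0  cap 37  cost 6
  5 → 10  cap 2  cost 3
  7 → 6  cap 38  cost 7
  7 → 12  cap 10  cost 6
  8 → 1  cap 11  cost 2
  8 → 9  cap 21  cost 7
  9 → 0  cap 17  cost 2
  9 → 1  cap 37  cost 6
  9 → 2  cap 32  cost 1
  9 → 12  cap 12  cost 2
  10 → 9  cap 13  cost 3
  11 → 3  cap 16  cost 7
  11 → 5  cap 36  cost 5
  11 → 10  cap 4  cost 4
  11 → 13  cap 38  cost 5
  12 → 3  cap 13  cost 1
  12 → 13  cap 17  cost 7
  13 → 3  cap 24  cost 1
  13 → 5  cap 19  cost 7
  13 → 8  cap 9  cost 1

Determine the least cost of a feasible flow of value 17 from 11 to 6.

shortest-cost path #1: 11→13→3→6 push 7 @ unit cost 12 (adds 84)
shortest-cost path #2: 11→13→8→1→4→6 push 9 @ unit cost 17 (adds 153)
shortest-cost path #3: 11→10→9→0→4→6 push 1 @ unit cost 19 (adds 19)
total cost = 256

Minimum cost for 17 units: 256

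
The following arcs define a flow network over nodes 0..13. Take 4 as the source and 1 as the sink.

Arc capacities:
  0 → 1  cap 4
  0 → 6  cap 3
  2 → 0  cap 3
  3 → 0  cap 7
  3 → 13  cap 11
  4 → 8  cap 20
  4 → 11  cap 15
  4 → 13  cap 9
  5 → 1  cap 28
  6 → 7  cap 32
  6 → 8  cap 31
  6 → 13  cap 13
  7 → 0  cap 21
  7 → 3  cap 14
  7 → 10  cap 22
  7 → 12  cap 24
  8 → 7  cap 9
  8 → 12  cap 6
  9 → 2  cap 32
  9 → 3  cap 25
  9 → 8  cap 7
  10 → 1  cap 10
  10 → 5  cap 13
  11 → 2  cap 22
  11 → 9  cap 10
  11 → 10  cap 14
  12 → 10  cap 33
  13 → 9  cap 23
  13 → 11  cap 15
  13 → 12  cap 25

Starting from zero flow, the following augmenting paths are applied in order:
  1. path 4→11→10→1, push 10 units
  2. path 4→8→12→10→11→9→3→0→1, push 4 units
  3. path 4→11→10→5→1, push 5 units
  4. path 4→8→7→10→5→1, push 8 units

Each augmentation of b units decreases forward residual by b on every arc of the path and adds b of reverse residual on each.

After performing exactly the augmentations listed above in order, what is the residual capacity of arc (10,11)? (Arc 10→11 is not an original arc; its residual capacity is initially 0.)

Residual capacity of (10,11): 11

after path 1 (4→11→10→1, push 10): res(10,11)=10
after path 2 (4→8→12→10→11→9→3→0→1, push 4): res(10,11)=6
after path 3 (4→11→10→5→1, push 5): res(10,11)=11
after path 4 (4→8→7→10→5→1, push 8): res(10,11)=11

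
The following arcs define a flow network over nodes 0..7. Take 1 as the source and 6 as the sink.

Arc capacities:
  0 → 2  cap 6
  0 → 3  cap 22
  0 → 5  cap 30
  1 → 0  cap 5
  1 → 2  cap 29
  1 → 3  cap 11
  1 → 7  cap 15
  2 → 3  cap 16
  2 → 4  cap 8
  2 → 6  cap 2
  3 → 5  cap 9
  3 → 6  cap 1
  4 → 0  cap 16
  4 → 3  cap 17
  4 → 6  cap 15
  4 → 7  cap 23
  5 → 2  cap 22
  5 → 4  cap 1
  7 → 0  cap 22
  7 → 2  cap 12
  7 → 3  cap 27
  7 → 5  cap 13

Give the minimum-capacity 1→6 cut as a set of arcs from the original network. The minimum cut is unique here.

Min-cut arcs: {(2,4), (2,6), (3,6), (5,4)} (total capacity 12)

augment #1: 1→2→6 push 2
augment #2: 1→3→6 push 1
augment #3: 1→2→4→6 push 8
augment #4: 1→0→5→4→6 push 1
max flow = 12; residual-reachable set from 1 gives S-side
cut edges (S→T): {(2,4), (2,6), (3,6), (5,4)} total cap 12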